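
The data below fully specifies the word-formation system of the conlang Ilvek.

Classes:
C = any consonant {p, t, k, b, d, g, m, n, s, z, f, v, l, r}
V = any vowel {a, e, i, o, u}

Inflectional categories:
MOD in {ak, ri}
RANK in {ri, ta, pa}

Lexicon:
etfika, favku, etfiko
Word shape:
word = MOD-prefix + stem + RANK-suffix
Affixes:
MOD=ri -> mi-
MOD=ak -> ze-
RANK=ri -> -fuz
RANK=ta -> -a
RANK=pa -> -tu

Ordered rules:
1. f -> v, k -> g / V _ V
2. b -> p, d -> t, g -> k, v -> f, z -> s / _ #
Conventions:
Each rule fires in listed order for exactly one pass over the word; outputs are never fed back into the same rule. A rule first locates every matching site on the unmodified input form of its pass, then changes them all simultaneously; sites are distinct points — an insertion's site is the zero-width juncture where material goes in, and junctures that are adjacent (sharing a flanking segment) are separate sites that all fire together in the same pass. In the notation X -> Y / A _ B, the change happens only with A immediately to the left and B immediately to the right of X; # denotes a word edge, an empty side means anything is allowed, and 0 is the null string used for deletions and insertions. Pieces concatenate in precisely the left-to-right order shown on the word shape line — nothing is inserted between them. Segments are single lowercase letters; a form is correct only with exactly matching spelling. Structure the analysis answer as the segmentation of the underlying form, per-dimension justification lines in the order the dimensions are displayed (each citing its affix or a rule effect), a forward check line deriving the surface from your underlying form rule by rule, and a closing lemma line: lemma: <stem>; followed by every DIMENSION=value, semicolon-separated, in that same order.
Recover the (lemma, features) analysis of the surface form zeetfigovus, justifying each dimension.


underlying: ze-etfiko-fuz
MOD=ak - signalled by the affix ze-
RANK=ri - signalled by the affix -fuz
check: zeetfikofuz -> zeetfigovuz -> zeetfigovus
lemma: etfiko; MOD=ak; RANK=ri


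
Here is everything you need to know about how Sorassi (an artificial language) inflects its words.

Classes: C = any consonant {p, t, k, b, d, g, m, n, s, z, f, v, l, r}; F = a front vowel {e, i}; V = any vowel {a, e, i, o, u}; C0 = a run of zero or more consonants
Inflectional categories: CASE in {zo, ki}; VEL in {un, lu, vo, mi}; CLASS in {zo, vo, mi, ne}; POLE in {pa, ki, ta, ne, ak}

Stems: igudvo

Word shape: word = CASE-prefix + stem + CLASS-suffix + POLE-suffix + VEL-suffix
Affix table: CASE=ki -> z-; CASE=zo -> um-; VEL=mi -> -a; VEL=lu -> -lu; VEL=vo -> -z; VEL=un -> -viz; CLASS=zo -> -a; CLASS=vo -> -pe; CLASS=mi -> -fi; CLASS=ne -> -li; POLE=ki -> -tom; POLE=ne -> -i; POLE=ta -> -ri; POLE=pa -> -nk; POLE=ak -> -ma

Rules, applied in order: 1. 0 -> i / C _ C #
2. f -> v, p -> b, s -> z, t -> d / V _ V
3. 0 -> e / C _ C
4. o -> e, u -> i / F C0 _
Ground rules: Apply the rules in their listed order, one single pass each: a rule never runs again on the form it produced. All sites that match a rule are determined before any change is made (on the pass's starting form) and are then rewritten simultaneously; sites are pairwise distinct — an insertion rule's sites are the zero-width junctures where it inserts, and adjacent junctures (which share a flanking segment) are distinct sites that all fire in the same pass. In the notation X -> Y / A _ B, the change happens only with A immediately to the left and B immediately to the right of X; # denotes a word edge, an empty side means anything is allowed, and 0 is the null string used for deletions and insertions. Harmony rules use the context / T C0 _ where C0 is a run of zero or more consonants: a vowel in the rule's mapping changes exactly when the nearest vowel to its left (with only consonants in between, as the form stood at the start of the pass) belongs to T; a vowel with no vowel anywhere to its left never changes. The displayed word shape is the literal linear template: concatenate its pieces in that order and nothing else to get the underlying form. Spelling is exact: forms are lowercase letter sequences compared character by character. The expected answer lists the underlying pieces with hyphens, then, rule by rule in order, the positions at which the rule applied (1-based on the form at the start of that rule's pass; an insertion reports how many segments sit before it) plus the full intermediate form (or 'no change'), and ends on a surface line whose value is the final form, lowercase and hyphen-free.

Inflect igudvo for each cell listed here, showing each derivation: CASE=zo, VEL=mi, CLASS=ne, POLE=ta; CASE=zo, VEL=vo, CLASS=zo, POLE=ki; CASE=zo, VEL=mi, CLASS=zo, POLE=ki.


cell CASE=zo, VEL=mi, CLASS=ne, POLE=ta:
underlying: um-igudvo-li-ri-a
1. 0 -> i / C _ C #: no change
2. f -> v, p -> b, s -> z, t -> d / V _ V: no change
3. 0 -> e / C _ C: inserts after position(s) 6: umigudevoliria
4. o -> e, u -> i / F C0 _: fires at position(s) 5, 9: umigideveliria
surface: umigideveliria

cell CASE=zo, VEL=vo, CLASS=zo, POLE=ki:
underlying: um-igudvo-a-tom-z
1. 0 -> i / C _ C #: inserts after position(s) 12: umigudvoatomiz
2. f -> v, p -> b, s -> z, t -> d / V _ V: fires at position(s) 10: umigudvoadomiz
3. 0 -> e / C _ C: inserts after position(s) 6: umigudevoadomiz
4. o -> e, u -> i / F C0 _: fires at position(s) 5, 9: umigideveadomiz
surface: umigideveadomiz

cell CASE=zo, VEL=mi, CLASS=zo, POLE=ki:
underlying: um-igudvo-a-tom-a
1. 0 -> i / C _ C #: no change
2. f -> v, p -> b, s -> z, t -> d / V _ V: fires at position(s) 10: umigudvoadoma
3. 0 -> e / C _ C: inserts after position(s) 6: umigudevoadoma
4. o -> e, u -> i / F C0 _: fires at position(s) 5, 9: umigideveadoma
surface: umigideveadoma


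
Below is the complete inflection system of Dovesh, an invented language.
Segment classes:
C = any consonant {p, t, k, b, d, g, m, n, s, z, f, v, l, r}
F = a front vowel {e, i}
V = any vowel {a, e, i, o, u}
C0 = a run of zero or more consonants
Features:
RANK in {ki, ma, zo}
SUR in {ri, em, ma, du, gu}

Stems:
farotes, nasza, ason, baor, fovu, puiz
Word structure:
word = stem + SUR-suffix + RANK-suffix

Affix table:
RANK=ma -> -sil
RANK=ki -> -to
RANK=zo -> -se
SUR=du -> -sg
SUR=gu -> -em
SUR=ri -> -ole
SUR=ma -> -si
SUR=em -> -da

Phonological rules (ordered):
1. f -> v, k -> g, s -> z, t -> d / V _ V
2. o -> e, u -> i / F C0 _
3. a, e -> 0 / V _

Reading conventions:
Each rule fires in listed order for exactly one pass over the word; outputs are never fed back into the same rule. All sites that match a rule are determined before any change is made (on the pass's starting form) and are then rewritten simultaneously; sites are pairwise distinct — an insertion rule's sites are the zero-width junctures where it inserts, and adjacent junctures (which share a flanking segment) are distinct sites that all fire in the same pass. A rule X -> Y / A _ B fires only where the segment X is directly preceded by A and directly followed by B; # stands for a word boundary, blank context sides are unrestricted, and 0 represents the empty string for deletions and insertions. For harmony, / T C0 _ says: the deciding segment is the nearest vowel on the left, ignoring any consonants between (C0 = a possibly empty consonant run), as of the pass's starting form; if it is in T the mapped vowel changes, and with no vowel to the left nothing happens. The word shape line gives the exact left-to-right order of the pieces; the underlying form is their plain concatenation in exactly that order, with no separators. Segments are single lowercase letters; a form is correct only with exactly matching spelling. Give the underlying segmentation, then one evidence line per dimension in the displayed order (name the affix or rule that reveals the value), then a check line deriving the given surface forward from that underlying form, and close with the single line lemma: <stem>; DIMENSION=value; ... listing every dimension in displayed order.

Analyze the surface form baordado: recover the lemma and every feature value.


underlying: baor-da-to
RANK=ki - signalled by the affix -to
SUR=em - signalled by the affix -da
check: baordato -> baordado -> baordado -> baordado
lemma: baor; RANK=ki; SUR=em


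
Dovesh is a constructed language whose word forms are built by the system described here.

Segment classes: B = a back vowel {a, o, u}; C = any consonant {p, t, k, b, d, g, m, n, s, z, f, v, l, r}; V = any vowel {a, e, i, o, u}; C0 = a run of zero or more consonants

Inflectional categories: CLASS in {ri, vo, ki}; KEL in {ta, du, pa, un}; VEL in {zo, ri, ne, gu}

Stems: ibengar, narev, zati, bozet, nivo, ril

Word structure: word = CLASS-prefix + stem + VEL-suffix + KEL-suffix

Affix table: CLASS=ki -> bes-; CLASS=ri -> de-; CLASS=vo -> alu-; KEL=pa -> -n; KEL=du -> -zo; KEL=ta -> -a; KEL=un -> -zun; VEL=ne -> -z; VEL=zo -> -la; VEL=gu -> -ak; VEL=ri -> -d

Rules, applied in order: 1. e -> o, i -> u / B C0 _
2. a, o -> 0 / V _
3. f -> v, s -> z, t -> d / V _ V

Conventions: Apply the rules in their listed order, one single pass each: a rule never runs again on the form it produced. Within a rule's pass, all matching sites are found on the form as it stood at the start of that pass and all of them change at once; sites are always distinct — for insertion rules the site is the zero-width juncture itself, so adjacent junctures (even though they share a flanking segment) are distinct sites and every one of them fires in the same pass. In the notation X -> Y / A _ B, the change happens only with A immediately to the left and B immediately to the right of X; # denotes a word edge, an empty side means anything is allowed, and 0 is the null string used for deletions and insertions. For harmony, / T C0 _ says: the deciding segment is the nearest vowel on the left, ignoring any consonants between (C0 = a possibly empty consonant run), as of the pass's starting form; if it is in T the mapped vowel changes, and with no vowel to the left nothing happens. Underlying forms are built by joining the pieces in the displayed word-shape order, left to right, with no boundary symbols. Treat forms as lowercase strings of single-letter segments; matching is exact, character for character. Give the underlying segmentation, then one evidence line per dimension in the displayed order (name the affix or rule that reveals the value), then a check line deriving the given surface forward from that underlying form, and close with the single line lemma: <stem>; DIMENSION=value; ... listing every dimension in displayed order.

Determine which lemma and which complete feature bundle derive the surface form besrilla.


underlying: bes-ril-la-a
CLASS=ki - signalled by the affix bes-
KEL=ta - signalled by the affix -a
VEL=zo - signalled by the affix -la
check: besrillaa -> besrillaa -> besrilla -> besrilla
lemma: ril; CLASS=ki; KEL=ta; VEL=zo


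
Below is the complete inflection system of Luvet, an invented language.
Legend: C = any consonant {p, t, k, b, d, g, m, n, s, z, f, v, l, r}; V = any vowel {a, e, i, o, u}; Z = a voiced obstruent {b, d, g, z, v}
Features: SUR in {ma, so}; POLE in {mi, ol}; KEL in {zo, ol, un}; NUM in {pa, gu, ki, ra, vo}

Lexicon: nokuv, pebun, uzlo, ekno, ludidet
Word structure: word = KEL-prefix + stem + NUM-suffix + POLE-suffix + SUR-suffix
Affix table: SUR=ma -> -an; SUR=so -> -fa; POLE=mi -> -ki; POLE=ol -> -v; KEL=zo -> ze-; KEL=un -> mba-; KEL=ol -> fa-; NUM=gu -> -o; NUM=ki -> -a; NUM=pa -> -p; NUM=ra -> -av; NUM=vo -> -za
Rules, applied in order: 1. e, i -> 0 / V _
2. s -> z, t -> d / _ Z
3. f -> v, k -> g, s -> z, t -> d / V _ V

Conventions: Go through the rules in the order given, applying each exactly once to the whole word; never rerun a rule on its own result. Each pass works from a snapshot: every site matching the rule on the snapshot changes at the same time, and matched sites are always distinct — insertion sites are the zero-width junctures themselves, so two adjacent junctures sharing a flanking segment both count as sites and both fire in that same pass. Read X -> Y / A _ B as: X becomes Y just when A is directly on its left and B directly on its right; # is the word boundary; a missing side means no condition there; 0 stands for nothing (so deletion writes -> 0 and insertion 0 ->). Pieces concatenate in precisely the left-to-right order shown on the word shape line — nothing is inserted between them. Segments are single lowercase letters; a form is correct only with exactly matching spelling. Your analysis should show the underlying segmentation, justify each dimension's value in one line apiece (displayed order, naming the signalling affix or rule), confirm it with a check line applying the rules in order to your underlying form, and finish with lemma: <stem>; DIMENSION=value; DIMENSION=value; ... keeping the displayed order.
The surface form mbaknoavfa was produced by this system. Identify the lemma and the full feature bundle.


underlying: mba-ekno-a-v-fa
SUR=so - signalled by the affix -fa
POLE=ol - signalled by the affix -v
KEL=un - signalled by the affix mba-
NUM=ki - signalled by the affix -a
check: mbaeknoavfa -> mbaknoavfa -> mbaknoavfa -> mbaknoavfa
lemma: ekno; SUR=so; POLE=ol; KEL=un; NUM=ki


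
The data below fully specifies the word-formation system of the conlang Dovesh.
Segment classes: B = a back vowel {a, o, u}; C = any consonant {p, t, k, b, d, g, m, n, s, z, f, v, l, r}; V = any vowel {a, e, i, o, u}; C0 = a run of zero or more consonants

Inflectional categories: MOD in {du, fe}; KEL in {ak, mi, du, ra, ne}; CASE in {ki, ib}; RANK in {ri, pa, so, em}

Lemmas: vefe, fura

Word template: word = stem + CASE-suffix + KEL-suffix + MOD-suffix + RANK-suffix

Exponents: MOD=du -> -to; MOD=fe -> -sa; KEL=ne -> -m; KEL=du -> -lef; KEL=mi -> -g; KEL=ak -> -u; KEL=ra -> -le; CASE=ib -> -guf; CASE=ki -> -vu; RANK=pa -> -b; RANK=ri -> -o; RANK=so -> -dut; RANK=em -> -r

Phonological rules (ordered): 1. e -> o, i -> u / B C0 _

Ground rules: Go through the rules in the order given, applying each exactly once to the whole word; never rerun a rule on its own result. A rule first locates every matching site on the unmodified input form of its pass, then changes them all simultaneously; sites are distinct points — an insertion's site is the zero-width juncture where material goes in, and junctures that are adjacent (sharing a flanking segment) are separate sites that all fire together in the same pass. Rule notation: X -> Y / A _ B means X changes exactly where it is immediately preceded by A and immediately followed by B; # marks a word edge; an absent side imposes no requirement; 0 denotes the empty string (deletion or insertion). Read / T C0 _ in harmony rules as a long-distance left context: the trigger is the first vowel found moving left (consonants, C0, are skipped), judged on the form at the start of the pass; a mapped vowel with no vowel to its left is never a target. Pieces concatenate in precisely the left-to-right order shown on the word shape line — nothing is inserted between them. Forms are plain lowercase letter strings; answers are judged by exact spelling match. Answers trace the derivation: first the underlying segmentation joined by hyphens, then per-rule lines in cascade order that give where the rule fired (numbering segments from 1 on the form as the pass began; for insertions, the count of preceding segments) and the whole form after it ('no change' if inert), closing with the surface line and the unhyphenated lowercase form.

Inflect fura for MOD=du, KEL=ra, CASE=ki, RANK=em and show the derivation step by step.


underlying: fura-vu-le-to-r
1. e -> o, i -> u / B C0 _: fires at position(s) 8: furavulotor
surface: furavulotor


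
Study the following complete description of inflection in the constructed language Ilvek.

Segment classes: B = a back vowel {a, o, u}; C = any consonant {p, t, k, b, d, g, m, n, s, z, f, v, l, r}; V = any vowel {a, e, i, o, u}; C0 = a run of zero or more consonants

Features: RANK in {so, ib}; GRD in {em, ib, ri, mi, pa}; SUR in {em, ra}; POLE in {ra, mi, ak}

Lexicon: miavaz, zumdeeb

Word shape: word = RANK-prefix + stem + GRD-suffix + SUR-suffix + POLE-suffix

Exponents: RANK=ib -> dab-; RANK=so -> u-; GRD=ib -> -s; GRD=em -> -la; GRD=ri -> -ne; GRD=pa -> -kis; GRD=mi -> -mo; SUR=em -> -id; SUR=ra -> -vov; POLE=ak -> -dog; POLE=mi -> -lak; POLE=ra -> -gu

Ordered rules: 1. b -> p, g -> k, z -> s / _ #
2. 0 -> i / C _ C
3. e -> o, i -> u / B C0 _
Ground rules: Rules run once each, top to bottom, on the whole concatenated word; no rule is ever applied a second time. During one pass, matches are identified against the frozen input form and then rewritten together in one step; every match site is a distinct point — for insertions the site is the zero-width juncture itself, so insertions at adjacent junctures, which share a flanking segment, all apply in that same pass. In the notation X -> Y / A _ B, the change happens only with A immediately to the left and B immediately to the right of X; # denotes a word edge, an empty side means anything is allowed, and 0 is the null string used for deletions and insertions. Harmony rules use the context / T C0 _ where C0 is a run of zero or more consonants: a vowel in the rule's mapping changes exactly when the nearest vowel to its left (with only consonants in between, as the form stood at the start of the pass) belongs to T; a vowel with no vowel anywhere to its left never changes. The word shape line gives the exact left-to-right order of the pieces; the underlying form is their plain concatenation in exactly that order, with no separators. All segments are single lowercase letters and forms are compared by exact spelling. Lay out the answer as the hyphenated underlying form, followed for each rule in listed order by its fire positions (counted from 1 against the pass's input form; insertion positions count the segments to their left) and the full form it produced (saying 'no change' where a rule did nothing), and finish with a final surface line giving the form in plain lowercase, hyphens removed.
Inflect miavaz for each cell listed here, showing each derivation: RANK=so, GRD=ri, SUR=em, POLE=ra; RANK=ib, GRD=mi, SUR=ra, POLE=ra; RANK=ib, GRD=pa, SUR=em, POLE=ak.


cell RANK=so, GRD=ri, SUR=em, POLE=ra:
underlying: u-miavaz-ne-id-gu
1. b -> p, g -> k, z -> s / _ #: no change
2. 0 -> i / C _ C: inserts after position(s) 7, 11: umiavazineidigu
3. e -> o, i -> u / B C0 _: fires at position(s) 3, 8: umuavazuneidigu
surface: umuavazuneidigu

cell RANK=ib, GRD=mi, SUR=ra, POLE=ra:
underlying: dab-miavaz-mo-vov-gu
1. b -> p, g -> k, z -> s / _ #: no change
2. 0 -> i / C _ C: inserts after position(s) 3, 9, 14: dabimiavazimovovigu
3. e -> o, i -> u / B C0 _: fires at position(s) 4, 11, 17: dabumiavazumovovugu
surface: dabumiavazumovovugu

cell RANK=ib, GRD=pa, SUR=em, POLE=ak:
underlying: dab-miavaz-kis-id-dog
1. b -> p, g -> k, z -> s / _ #: fires at position(s) 17: dabmiavazkisiddok
2. 0 -> i / C _ C: inserts after position(s) 3, 9, 14: dabimiavazikisididok
3. e -> o, i -> u / B C0 _: fires at position(s) 4, 11: dabumiavazukisididok
surface: dabumiavazukisididok


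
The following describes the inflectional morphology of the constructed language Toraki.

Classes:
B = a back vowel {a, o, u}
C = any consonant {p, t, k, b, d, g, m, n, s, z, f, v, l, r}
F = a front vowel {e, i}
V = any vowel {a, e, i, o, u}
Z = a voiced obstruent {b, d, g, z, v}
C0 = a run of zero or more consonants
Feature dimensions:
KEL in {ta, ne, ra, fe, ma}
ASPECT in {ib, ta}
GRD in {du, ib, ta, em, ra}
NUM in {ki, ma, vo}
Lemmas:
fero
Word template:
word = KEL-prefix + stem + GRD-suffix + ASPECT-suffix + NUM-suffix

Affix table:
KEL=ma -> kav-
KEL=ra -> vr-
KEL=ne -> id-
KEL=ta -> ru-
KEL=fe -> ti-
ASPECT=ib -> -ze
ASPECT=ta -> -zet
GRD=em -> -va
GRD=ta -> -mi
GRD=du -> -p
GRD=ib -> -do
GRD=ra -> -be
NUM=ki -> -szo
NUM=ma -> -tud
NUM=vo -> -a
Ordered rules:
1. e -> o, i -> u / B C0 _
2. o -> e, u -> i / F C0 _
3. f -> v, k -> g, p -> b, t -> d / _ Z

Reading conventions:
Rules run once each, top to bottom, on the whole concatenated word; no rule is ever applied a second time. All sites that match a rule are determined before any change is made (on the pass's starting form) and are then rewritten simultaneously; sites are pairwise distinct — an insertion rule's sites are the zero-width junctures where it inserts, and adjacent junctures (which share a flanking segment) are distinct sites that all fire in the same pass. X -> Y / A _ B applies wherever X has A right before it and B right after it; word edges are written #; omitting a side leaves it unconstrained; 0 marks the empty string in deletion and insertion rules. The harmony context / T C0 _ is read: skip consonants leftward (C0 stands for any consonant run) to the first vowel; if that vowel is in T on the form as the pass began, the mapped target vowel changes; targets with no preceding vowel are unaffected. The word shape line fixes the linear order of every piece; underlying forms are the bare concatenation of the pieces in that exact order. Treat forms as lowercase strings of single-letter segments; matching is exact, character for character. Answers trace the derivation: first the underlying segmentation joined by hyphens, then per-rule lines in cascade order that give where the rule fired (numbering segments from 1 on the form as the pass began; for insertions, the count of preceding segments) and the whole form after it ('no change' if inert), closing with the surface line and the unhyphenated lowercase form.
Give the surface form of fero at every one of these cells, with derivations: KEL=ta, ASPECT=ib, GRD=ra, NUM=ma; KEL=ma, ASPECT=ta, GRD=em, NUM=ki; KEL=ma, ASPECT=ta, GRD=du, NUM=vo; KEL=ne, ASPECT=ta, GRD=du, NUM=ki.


cell KEL=ta, ASPECT=ib, GRD=ra, NUM=ma:
underlying: ru-fero-be-ze-tud
1. e -> o, i -> u / B C0 _: fires at position(s) 4, 8: ruforobozetud
2. o -> e, u -> i / F C0 _: fires at position(s) 12: ruforobozetid
3. f -> v, k -> g, p -> b, t -> d / _ Z: no change
surface: ruforobozetid

cell KEL=ma, ASPECT=ta, GRD=em, NUM=ki:
underlying: kav-fero-va-zet-szo
1. e -> o, i -> u / B C0 _: fires at position(s) 5, 11: kavforovazotszo
2. o -> e, u -> i / F C0 _: no change
3. f -> v, k -> g, p -> b, t -> d / _ Z: no change
surface: kavforovazotszo

cell KEL=ma, ASPECT=ta, GRD=du, NUM=vo:
underlying: kav-fero-p-zet-a
1. e -> o, i -> u / B C0 _: fires at position(s) 5, 10: kavforopzota
2. o -> e, u -> i / F C0 _: no change
3. f -> v, k -> g, p -> b, t -> d / _ Z: fires at position(s) 8: kavforobzota
surface: kavforobzota

cell KEL=ne, ASPECT=ta, GRD=du, NUM=ki:
underlying: id-fero-p-zet-szo
1. e -> o, i -> u / B C0 _: fires at position(s) 9: idferopzotszo
2. o -> e, u -> i / F C0 _: fires at position(s) 6: idferepzotszo
3. f -> v, k -> g, p -> b, t -> d / _ Z: fires at position(s) 7: idferebzotszo
surface: idferebzotszo


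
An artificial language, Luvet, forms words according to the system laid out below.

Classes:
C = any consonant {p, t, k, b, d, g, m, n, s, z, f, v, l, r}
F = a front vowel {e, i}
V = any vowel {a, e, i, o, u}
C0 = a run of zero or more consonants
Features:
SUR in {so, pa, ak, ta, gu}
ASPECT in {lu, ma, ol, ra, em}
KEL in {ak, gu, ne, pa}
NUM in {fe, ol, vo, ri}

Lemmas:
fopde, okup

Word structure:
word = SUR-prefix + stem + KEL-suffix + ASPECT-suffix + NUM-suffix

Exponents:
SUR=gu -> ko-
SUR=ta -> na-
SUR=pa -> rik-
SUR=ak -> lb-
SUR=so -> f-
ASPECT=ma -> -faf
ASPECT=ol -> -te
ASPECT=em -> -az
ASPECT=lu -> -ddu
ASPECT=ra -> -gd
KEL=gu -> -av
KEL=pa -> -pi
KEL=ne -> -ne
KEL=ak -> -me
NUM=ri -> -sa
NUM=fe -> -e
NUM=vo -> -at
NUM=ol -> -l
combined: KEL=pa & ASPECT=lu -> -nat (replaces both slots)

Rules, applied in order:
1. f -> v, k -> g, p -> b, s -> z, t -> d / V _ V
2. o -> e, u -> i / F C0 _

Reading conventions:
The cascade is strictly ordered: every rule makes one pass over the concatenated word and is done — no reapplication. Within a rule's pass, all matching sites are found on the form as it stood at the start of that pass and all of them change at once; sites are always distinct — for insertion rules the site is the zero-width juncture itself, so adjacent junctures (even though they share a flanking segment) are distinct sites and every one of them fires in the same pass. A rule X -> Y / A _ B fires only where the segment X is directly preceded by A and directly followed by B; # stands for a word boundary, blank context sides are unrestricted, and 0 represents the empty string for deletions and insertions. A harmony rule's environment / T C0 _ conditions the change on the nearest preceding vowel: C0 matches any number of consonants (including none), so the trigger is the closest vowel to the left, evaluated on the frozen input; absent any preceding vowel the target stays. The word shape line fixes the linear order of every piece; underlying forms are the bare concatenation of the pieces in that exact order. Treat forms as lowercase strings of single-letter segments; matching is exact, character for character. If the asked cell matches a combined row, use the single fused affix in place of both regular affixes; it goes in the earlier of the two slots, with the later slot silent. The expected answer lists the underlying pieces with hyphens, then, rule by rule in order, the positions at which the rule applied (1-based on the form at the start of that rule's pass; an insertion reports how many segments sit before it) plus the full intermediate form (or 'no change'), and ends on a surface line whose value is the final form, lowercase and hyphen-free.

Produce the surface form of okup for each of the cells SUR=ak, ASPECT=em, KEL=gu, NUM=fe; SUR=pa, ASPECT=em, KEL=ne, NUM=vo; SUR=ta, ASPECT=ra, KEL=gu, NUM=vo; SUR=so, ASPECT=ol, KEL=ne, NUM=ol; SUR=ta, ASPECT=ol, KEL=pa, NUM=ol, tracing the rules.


cell SUR=ak, ASPECT=em, KEL=gu, NUM=fe:
underlying: lb-okup-av-az-e
1. f -> v, k -> g, p -> b, s -> z, t -> d / V _ V: fires at position(s) 4, 6: lbogubavaze
2. o -> e, u -> i / F C0 _: no change
surface: lbogubavaze

cell SUR=pa, ASPECT=em, KEL=ne, NUM=vo:
underlying: rik-okup-ne-az-at
1. f -> v, k -> g, p -> b, s -> z, t -> d / V _ V: fires at position(s) 3, 5: rigogupneazat
2. o -> e, u -> i / F C0 _: fires at position(s) 4: rigegupneazat
surface: rigegupneazat

cell SUR=ta, ASPECT=ra, KEL=gu, NUM=vo:
underlying: na-okup-av-gd-at
1. f -> v, k -> g, p -> b, s -> z, t -> d / V _ V: fires at position(s) 4, 6: naogubavgdat
2. o -> e, u -> i / F C0 _: no change
surface: naogubavgdat

cell SUR=so, ASPECT=ol, KEL=ne, NUM=ol:
underlying: f-okup-ne-te-l
1. f -> v, k -> g, p -> b, s -> z, t -> d / V _ V: fires at position(s) 3, 8: fogupnedel
2. o -> e, u -> i / F C0 _: no change
surface: fogupnedel

cell SUR=ta, ASPECT=ol, KEL=pa, NUM=ol:
underlying: na-okup-pi-te-l
1. f -> v, k -> g, p -> b, s -> z, t -> d / V _ V: fires at position(s) 4, 9: naoguppidel
2. o -> e, u -> i / F C0 _: no change
surface: naoguppidel


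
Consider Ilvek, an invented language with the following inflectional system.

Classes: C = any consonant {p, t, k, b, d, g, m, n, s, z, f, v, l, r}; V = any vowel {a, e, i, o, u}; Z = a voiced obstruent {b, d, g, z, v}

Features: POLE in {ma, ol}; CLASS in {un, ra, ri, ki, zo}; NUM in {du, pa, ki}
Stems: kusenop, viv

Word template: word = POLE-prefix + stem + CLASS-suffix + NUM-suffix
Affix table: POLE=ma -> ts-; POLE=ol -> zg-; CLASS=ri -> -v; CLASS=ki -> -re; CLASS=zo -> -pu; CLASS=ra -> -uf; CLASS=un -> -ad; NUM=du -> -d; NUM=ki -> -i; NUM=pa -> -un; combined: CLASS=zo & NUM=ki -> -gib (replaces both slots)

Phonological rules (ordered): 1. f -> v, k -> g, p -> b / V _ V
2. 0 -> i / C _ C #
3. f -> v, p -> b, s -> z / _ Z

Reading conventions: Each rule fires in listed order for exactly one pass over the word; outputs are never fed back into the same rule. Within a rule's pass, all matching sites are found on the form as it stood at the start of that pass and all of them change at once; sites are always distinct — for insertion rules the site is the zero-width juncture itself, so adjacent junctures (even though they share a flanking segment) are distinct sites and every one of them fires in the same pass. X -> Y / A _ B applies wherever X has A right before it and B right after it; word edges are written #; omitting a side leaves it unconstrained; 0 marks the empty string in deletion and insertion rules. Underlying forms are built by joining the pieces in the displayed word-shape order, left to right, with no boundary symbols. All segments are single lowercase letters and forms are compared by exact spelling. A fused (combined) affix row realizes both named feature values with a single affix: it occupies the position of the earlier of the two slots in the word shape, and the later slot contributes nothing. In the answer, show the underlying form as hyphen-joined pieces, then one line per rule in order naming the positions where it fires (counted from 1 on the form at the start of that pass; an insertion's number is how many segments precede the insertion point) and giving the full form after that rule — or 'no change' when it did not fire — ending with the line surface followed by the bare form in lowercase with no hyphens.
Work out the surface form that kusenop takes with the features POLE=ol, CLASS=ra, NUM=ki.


underlying: zg-kusenop-uf-i
1. f -> v, k -> g, p -> b / V _ V: fires at position(s) 9, 11: zgkusenobuvi
2. 0 -> i / C _ C #: no change
3. f -> v, p -> b, s -> z / _ Z: no change
surface: zgkusenobuvi


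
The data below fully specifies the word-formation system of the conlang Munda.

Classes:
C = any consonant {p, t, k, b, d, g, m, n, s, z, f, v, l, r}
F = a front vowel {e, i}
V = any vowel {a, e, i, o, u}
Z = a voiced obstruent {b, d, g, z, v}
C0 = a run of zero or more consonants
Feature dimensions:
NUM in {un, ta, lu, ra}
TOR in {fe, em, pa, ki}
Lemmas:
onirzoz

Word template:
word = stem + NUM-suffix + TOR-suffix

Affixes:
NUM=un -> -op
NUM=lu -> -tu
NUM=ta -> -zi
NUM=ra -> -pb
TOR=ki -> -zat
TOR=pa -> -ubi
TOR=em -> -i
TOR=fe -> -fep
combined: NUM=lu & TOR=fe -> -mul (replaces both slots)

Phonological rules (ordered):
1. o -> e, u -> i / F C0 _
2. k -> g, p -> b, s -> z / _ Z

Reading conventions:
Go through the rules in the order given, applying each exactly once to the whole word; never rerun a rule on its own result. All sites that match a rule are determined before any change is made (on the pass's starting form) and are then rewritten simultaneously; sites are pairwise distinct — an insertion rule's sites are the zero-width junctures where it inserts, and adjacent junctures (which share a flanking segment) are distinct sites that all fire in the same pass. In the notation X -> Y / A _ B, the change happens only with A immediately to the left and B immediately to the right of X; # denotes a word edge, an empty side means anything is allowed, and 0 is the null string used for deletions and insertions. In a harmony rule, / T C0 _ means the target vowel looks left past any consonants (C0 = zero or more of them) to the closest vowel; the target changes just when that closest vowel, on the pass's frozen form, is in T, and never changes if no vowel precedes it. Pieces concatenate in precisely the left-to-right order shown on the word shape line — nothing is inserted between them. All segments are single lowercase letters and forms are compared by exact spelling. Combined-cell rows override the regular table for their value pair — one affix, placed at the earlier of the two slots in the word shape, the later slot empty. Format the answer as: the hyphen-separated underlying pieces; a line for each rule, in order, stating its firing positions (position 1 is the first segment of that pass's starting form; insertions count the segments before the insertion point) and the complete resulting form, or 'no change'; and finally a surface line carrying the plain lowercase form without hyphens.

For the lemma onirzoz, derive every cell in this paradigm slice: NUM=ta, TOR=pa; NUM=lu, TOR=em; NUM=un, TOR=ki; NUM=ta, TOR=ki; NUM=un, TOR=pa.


cell NUM=ta, TOR=pa:
underlying: onirzoz-zi-ubi
1. o -> e, u -> i / F C0 _: fires at position(s) 6, 10: onirzezziibi
2. k -> g, p -> b, s -> z / _ Z: no change
surface: onirzezziibi

cell NUM=lu, TOR=em:
underlying: onirzoz-tu-i
1. o -> e, u -> i / F C0 _: fires at position(s) 6: onirzeztui
2. k -> g, p -> b, s -> z / _ Z: no change
surface: onirzeztui

cell NUM=un, TOR=ki:
underlying: onirzoz-op-zat
1. o -> e, u -> i / F C0 _: fires at position(s) 6: onirzezopzat
2. k -> g, p -> b, s -> z / _ Z: fires at position(s) 9: onirzezobzat
surface: onirzezobzat

cell NUM=ta, TOR=ki:
underlying: onirzoz-zi-zat
1. o -> e, u -> i / F C0 _: fires at position(s) 6: onirzezzizat
2. k -> g, p -> b, s -> z / _ Z: no change
surface: onirzezzizat

cell NUM=un, TOR=pa:
underlying: onirzoz-op-ubi
1. o -> e, u -> i / F C0 _: fires at position(s) 6: onirzezopubi
2. k -> g, p -> b, s -> z / _ Z: no change
surface: onirzezopubi


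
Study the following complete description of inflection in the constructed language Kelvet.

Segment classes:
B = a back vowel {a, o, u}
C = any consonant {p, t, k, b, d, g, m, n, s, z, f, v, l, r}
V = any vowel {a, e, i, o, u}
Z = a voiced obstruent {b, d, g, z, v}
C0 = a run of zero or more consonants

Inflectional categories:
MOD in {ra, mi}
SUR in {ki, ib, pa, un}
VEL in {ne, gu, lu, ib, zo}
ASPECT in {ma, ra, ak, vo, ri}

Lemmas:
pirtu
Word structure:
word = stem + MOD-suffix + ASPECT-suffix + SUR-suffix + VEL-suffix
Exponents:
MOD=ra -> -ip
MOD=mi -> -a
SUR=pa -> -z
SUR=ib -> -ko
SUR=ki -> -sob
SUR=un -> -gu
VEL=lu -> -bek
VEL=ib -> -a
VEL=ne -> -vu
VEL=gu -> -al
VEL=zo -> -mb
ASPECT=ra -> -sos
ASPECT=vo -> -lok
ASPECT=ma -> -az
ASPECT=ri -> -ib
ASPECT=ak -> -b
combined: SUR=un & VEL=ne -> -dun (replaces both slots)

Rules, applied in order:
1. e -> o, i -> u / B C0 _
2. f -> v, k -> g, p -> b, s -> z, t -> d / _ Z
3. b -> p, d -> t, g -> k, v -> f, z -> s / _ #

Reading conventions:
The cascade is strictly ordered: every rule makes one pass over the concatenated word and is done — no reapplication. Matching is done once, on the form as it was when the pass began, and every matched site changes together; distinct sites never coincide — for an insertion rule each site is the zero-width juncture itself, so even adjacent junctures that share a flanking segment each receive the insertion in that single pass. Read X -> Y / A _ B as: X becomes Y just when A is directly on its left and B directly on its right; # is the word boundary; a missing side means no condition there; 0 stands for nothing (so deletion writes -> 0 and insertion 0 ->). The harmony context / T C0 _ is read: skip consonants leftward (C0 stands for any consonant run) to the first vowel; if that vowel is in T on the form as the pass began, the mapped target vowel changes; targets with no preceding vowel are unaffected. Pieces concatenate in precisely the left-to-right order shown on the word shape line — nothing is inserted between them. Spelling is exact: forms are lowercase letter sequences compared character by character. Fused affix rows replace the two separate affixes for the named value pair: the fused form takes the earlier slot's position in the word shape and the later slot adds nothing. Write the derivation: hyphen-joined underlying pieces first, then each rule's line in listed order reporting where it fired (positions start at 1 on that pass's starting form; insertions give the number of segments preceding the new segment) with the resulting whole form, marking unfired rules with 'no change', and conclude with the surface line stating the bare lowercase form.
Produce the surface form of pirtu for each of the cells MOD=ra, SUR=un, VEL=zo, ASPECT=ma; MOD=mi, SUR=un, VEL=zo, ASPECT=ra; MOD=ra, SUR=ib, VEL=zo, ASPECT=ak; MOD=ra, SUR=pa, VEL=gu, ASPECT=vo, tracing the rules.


cell MOD=ra, SUR=un, VEL=zo, ASPECT=ma:
underlying: pirtu-ip-az-gu-mb
1. e -> o, i -> u / B C0 _: fires at position(s) 6: pirtuupazgumb
2. f -> v, k -> g, p -> b, s -> z, t -> d / _ Z: no change
3. b -> p, d -> t, g -> k, v -> f, z -> s / _ #: fires at position(s) 13: pirtuupazgump
surface: pirtuupazgump

cell MOD=mi, SUR=un, VEL=zo, ASPECT=ra:
underlying: pirtu-a-sos-gu-mb
1. e -> o, i -> u / B C0 _: no change
2. f -> v, k -> g, p -> b, s -> z, t -> d / _ Z: fires at position(s) 9: pirtuasozgumb
3. b -> p, d -> t, g -> k, v -> f, z -> s / _ #: fires at position(s) 13: pirtuasozgump
surface: pirtuasozgump

cell MOD=ra, SUR=ib, VEL=zo, ASPECT=ak:
underlying: pirtu-ip-b-ko-mb
1. e -> o, i -> u / B C0 _: fires at position(s) 6: pirtuupbkomb
2. f -> v, k -> g, p -> b, s -> z, t -> d / _ Z: fires at position(s) 7: pirtuubbkomb
3. b -> p, d -> t, g -> k, v -> f, z -> s / _ #: fires at position(s) 12: pirtuubbkomp
surface: pirtuubbkomp

cell MOD=ra, SUR=pa, VEL=gu, ASPECT=vo:
underlying: pirtu-ip-lok-z-al
1. e -> o, i -> u / B C0 _: fires at position(s) 6: pirtuuplokzal
2. f -> v, k -> g, p -> b, s -> z, t -> d / _ Z: fires at position(s) 10: pirtuuplogzal
3. b -> p, d -> t, g -> k, v -> f, z -> s / _ #: no change
surface: pirtuuplogzal


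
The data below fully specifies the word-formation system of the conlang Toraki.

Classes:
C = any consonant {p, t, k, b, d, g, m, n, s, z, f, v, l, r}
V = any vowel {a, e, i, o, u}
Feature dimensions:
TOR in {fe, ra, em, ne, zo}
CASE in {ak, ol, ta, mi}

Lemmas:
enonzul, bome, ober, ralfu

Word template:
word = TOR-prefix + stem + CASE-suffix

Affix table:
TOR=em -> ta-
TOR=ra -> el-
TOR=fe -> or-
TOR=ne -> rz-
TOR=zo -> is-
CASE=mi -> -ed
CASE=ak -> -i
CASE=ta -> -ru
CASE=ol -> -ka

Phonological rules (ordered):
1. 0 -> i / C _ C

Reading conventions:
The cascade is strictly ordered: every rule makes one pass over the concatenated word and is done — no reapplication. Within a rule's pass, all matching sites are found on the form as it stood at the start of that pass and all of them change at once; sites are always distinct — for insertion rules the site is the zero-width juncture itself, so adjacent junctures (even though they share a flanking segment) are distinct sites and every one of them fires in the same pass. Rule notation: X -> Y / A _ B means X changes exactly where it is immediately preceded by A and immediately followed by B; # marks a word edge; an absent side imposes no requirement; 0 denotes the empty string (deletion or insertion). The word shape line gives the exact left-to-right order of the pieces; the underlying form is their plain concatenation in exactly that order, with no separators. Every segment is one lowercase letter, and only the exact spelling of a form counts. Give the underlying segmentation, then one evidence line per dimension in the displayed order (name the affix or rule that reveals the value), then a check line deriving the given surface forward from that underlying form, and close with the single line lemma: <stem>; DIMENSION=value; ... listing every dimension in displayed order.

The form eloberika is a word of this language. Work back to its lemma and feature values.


underlying: el-ober-ka
TOR=ra - signalled by the affix el-
CASE=ol - signalled by the affix -ka
check: eloberka -> eloberika
lemma: ober; TOR=ra; CASE=ol


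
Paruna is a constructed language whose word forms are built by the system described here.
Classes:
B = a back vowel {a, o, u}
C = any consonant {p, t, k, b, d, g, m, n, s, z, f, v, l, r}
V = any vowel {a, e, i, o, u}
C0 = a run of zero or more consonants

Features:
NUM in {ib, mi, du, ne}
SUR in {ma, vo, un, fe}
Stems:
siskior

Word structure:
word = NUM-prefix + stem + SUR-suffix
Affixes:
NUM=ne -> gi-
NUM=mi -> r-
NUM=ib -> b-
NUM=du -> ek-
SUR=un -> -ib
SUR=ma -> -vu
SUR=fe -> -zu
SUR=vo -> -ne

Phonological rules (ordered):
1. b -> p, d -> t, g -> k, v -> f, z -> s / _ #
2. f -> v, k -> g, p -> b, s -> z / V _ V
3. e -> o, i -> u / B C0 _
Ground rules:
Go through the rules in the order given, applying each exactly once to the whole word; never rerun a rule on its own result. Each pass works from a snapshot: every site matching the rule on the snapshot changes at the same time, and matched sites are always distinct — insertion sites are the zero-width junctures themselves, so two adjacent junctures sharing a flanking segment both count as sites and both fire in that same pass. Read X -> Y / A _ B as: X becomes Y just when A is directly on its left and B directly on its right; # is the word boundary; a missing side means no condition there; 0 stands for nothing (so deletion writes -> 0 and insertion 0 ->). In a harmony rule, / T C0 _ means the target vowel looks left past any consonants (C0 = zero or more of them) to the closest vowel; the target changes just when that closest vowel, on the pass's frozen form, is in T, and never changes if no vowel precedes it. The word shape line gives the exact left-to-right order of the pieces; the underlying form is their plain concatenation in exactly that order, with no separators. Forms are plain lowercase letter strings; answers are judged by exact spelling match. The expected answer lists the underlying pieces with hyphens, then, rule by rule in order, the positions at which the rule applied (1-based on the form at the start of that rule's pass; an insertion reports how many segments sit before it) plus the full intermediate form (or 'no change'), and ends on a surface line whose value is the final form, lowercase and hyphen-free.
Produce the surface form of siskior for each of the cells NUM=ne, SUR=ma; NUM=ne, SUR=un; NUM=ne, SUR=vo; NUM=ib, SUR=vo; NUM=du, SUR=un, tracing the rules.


cell NUM=ne, SUR=ma:
underlying: gi-siskior-vu
1. b -> p, d -> t, g -> k, v -> f, z -> s / _ #: no change
2. f -> v, k -> g, p -> b, s -> z / V _ V: fires at position(s) 3: giziskiorvu
3. e -> o, i -> u / B C0 _: no change
surface: giziskiorvu

cell NUM=ne, SUR=un:
underlying: gi-siskior-ib
1. b -> p, d -> t, g -> k, v -> f, z -> s / _ #: fires at position(s) 11: gisiskiorip
2. f -> v, k -> g, p -> b, s -> z / V _ V: fires at position(s) 3: giziskiorip
3. e -> o, i -> u / B C0 _: fires at position(s) 10: giziskiorup
surface: giziskiorup

cell NUM=ne, SUR=vo:
underlying: gi-siskior-ne
1. b -> p, d -> t, g -> k, v -> f, z -> s / _ #: no change
2. f -> v, k -> g, p -> b, s -> z / V _ V: fires at position(s) 3: giziskiorne
3. e -> o, i -> u / B C0 _: fires at position(s) 11: giziskiorno
surface: giziskiorno

cell NUM=ib, SUR=vo:
underlying: b-siskior-ne
1. b -> p, d -> t, g -> k, v -> f, z -> s / _ #: no change
2. f -> v, k -> g, p -> b, s -> z / V _ V: no change
3. e -> o, i -> u / B C0 _: fires at position(s) 10: bsiskiorno
surface: bsiskiorno

cell NUM=du, SUR=un:
underlying: ek-siskior-ib
1. b -> p, d -> t, g -> k, v -> f, z -> s / _ #: fires at position(s) 11: eksiskiorip
2. f -> v, k -> g, p -> b, s -> z / V _ V: no change
3. e -> o, i -> u / B C0 _: fires at position(s) 10: eksiskiorup
surface: eksiskiorup
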